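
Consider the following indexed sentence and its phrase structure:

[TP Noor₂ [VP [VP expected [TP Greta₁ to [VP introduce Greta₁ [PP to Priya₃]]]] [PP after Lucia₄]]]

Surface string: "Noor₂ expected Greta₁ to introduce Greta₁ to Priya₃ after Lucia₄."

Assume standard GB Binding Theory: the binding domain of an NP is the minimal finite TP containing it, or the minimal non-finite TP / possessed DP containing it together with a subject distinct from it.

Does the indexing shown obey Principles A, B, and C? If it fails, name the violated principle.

The two coindexed NPs are *Greta₁* (the lower occurrence) and *Greta₁* (the higher occurrence).
*Greta₁* (the lower occurrence) is an R-expression. Principle C requires it to be free everywhere.
*Greta₁* (the higher occurrence) c-commands it and carries the same index.
The R-expression is bound → Principle C violation.

Principle C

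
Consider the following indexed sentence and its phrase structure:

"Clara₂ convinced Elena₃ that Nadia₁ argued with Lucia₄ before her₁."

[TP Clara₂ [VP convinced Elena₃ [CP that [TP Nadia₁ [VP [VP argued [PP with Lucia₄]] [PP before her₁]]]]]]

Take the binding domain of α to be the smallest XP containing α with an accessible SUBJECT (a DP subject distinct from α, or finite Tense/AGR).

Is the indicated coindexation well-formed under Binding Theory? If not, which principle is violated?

Principle B

The two coindexed NPs are *Nadia₁* and *her₁*.
*her₁* is a pronoun. Its binding domain is the embedded TP, whose subject is Nadia₁.
*Nadia₁* c-commands it within that domain and carries the same index.
The pronoun is locally bound → Principle B violation.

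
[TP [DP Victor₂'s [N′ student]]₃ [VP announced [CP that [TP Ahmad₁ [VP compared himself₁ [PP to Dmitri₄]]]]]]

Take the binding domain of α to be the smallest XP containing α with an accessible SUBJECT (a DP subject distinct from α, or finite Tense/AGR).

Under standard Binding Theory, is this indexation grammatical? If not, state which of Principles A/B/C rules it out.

grammatical

The two coindexed NPs are *Ahmad₁* and *himself₁*.
*himself₁* is an anaphor; its binding domain is the embedded TP, whose subject is Ahmad₁. *Ahmad₁* c-commands it within that domain and shares its index, so Principle A is satisfied.
*Ahmad₁* is an R-expression; *himself₁* does not c-command it, and no other NP shares its index, so Principle C is satisfied.
All principles are respected.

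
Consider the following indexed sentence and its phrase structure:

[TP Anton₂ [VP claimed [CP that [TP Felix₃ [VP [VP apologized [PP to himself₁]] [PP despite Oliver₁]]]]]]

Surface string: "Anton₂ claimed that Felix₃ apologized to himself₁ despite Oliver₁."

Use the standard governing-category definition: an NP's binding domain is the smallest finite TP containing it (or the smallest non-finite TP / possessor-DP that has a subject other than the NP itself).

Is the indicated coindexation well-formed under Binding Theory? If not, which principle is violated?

The two coindexed NPs are *Oliver₁* and *himself₁*.
*himself₁* is an anaphor. Principle A requires it to be bound within its binding domain — the embedded TP, whose subject is Felix₃.
Within that domain it is c-commanded by *Felix₃*, which does not share its index.
*Oliver₁* does not c-command the anaphor at all.
The anaphor is unbound in its domain → Principle A violation.

Principle A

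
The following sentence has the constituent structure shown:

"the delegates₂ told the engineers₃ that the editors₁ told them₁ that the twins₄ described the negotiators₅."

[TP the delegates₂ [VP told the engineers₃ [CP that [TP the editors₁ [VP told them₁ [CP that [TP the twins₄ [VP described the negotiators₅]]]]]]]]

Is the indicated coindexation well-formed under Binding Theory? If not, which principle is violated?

The two coindexed NPs are *the editors₁* and *them₁*.
*them₁* is a pronoun. Its binding domain is the embedded TP, whose subject is the editors₁.
*the editors₁* c-commands it within that domain and carries the same index.
The pronoun is locally bound → Principle B violation.

Principle B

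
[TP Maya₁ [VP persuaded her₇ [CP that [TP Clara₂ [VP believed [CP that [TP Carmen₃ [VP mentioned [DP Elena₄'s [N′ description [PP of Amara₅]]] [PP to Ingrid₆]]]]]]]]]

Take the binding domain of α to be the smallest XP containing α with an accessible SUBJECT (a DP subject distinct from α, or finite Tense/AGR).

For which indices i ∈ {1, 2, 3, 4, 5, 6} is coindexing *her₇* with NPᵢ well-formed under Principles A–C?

none

*her* is a pronoun, so Principle B applies: it must be free in its binding domain.
Binding domain of *her₇*: the matrix TP, whose subject is Maya₁.
*Maya₁* c-commands the pronoun within its binding domain → coindexation would violate Principle B.
*Clara₂*: the pronoun c-commands this R-expression → coindexation would violate Principle C on *Clara₂*.
*Carmen₃*: the pronoun c-commands this R-expression → coindexation would violate Principle C on *Carmen₃*.
*Elena₄*: the pronoun c-commands this R-expression → coindexation would violate Principle C on *Elena₄*.
*Amara₅*: the pronoun c-commands this R-expression → coindexation would violate Principle C on *Amara₅*.
*Ingrid₆*: the pronoun c-commands this R-expression → coindexation would violate Principle C on *Ingrid₆*.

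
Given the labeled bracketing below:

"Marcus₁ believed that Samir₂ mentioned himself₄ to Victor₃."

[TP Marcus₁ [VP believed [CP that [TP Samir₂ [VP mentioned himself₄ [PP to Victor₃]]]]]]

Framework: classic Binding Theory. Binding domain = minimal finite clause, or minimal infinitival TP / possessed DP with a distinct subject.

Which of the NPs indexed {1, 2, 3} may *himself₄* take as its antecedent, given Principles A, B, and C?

*himself* is an anaphor, so Principle A applies: it must be bound in its binding domain.
Binding domain of *himself₄*: the embedded TP, whose subject is Samir₂.
*Marcus₁* c-commands the anaphor but is outside its binding domain → cannot satisfy Principle A.
*Samir₂* c-commands the anaphor within its binding domain → licit binder.
*Victor₃* does not c-command the anaphor → cannot bind it.

{2}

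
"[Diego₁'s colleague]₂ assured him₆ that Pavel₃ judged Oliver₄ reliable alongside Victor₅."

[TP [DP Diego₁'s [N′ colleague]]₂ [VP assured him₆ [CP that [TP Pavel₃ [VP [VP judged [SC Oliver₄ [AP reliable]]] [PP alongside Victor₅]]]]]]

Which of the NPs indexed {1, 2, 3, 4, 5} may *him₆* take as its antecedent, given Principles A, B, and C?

*him* is a pronoun, so Principle B applies: it must be free in its binding domain.
Binding domain of *him₆*: the matrix TP, whose subject is [Diego₁'s colleague]₂.
*Diego₁* and the pronoun do not c-command one another → neither Principle B nor Principle C is at stake; coindexation permitted.
*[Diego₁'s colleague]₂* c-commands the pronoun within its binding domain → coindexation would violate Principle B.
*Pavel₃*: the pronoun c-commands this R-expression → coindexation would violate Principle C on *Pavel₃*.
*Oliver₄*: the pronoun c-commands this R-expression → coindexation would violate Principle C on *Oliver₄*.
*Victor₅*: the pronoun c-commands this R-expression → coindexation would violate Principle C on *Victor₅*.

{1}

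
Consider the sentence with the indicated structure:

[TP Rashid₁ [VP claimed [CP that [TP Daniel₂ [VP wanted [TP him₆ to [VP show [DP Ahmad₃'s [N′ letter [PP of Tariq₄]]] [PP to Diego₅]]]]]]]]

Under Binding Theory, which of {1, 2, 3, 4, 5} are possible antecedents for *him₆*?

{1}

*him* is a pronoun, so Principle B applies: it must be free in its binding domain.
Binding domain of *him₆*: the embedded TP, whose subject is Daniel₂.
*Rashid₁* c-commands the pronoun but from outside its binding domain, and is not c-commanded by it → coindexation permitted.
*Daniel₂* c-commands the pronoun within its binding domain → coindexation would violate Principle B.
*Ahmad₃*: the pronoun c-commands this R-expression → coindexation would violate Principle C on *Ahmad₃*.
*Tariq₄*: the pronoun c-commands this R-expression → coindexation would violate Principle C on *Tariq₄*.
*Diego₅*: the pronoun c-commands this R-expression → coindexation would violate Principle C on *Diego₅*.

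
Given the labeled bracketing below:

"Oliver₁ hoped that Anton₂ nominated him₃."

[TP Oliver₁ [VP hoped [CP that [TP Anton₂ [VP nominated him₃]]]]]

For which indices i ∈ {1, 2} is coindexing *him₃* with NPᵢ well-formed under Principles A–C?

{1}

*him* is a pronoun, so Principle B applies: it must be free in its binding domain.
Binding domain of *him₃*: the embedded TP, whose subject is Anton₂.
*Oliver₁* c-commands the pronoun but from outside its binding domain, and is not c-commanded by it → coindexation permitted.
*Anton₂* c-commands the pronoun within its binding domain → coindexation would violate Principle B.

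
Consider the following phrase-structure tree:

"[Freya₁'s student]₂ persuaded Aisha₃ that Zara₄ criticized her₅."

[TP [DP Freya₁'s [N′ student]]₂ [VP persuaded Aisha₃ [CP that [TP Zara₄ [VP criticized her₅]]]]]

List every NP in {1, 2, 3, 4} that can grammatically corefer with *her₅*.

{1, 2, 3}

*her* is a pronoun, so Principle B applies: it must be free in its binding domain.
Binding domain of *her₅*: the embedded TP, whose subject is Zara₄.
*Freya₁* and the pronoun do not c-command one another → neither Principle B nor Principle C is at stake; coindexation permitted.
*[Freya₁'s student]₂* c-commands the pronoun but from outside its binding domain, and is not c-commanded by it → coindexation permitted.
*Aisha₃* c-commands the pronoun but from outside its binding domain, and is not c-commanded by it → coindexation permitted.
*Zara₄* c-commands the pronoun within its binding domain → coindexation would violate Principle B.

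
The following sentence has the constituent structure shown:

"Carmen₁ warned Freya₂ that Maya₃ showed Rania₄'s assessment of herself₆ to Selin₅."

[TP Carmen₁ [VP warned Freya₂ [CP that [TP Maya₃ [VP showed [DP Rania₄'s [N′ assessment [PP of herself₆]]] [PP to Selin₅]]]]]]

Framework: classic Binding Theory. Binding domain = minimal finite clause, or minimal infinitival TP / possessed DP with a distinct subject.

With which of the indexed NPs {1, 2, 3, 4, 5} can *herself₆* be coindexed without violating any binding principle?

{4}

*herself* is an anaphor, so Principle A applies: it must be bound in its binding domain.
Binding domain of *herself₆*: the possessed DP, whose subject is Rania₄.
*Carmen₁* c-commands the anaphor but is outside its binding domain → cannot satisfy Principle A.
*Freya₂* c-commands the anaphor but is outside its binding domain → cannot satisfy Principle A.
*Maya₃* c-commands the anaphor but is outside its binding domain → cannot satisfy Principle A.
*Rania₄* c-commands the anaphor within its binding domain → licit binder.
*Selin₅* does not c-command the anaphor → cannot bind it.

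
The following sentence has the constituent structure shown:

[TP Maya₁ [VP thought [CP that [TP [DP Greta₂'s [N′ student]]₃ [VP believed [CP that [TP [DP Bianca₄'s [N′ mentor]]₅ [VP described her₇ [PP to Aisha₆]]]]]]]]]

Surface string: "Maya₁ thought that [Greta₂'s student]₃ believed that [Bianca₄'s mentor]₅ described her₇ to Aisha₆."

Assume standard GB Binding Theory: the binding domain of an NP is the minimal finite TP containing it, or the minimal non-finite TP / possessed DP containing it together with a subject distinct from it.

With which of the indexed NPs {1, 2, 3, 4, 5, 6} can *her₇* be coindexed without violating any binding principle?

{1, 2, 3, 4}

*her* is a pronoun, so Principle B applies: it must be free in its binding domain.
Binding domain of *her₇*: the embedded TP, whose subject is [Bianca₄'s mentor]₅.
*Maya₁* c-commands the pronoun but from outside its binding domain, and is not c-commanded by it → coindexation permitted.
*Greta₂* and the pronoun do not c-command one another → neither Principle B nor Principle C is at stake; coindexation permitted.
*[Greta₂'s student]₃* c-commands the pronoun but from outside its binding domain, and is not c-commanded by it → coindexation permitted.
*Bianca₄* and the pronoun do not c-command one another → neither Principle B nor Principle C is at stake; coindexation permitted.
*[Bianca₄'s mentor]₅* c-commands the pronoun within its binding domain → coindexation would violate Principle B.
*Aisha₆*: the pronoun c-commands this R-expression → coindexation would violate Principle C on *Aisha₆*.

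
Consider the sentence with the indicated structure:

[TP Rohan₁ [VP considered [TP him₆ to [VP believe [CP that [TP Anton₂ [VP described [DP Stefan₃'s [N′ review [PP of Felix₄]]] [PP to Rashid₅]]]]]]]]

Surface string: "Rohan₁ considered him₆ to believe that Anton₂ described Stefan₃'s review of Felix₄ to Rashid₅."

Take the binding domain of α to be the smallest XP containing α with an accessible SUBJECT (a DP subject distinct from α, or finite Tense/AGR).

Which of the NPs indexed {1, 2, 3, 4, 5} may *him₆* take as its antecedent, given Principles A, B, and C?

*him* is a pronoun, so Principle B applies: it must be free in its binding domain.
Binding domain of *him₆*: the matrix TP, whose subject is Rohan₁.
*Rohan₁* c-commands the pronoun within its binding domain → coindexation would violate Principle B.
*Anton₂*: the pronoun c-commands this R-expression → coindexation would violate Principle C on *Anton₂*.
*Stefan₃*: the pronoun c-commands this R-expression → coindexation would violate Principle C on *Stefan₃*.
*Felix₄*: the pronoun c-commands this R-expression → coindexation would violate Principle C on *Felix₄*.
*Rashid₅*: the pronoun c-commands this R-expression → coindexation would violate Principle C on *Rashid₅*.

none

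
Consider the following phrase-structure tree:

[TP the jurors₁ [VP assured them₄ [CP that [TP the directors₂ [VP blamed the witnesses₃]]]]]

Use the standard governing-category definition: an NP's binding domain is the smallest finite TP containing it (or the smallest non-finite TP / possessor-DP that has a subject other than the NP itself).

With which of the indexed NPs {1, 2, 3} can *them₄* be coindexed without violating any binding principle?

none

*them* is a pronoun, so Principle B applies: it must be free in its binding domain.
Binding domain of *them₄*: the matrix TP, whose subject is the jurors₁.
*the jurors₁* c-commands the pronoun within its binding domain → coindexation would violate Principle B.
*the directors₂*: the pronoun c-commands this R-expression → coindexation would violate Principle C on *the directors₂*.
*the witnesses₃*: the pronoun c-commands this R-expression → coindexation would violate Principle C on *the witnesses₃*.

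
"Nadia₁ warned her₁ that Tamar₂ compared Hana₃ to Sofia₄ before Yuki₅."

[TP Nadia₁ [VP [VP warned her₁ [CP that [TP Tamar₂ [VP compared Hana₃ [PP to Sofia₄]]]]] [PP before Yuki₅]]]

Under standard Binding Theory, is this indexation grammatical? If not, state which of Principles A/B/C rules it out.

Principle B

The two coindexed NPs are *Nadia₁* and *her₁*.
*her₁* is a pronoun. Its binding domain is the matrix TP, whose subject is Nadia₁.
*Nadia₁* c-commands it within that domain and carries the same index.
The pronoun is locally bound → Principle B violation.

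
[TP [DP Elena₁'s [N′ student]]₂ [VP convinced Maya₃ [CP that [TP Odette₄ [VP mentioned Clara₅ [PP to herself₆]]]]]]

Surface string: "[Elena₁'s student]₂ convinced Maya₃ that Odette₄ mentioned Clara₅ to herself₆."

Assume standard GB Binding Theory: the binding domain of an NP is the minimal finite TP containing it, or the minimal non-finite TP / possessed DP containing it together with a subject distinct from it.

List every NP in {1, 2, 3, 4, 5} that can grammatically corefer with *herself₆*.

*herself* is an anaphor, so Principle A applies: it must be bound in its binding domain.
Binding domain of *herself₆*: the embedded TP, whose subject is Odette₄.
*Elena₁* does not c-command the anaphor → cannot bind it.
*[Elena₁'s student]₂* c-commands the anaphor but is outside its binding domain → cannot satisfy Principle A.
*Maya₃* c-commands the anaphor but is outside its binding domain → cannot satisfy Principle A.
*Odette₄* c-commands the anaphor within its binding domain → licit binder.
*Clara₅* c-commands the anaphor within its binding domain → licit binder.

{4, 5}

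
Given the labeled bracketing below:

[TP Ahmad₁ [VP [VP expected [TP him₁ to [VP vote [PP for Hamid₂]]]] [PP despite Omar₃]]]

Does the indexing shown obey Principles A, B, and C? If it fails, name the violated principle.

Principle B

The two coindexed NPs are *Ahmad₁* and *him₁*.
*him₁* is a pronoun. Its binding domain is the matrix TP, whose subject is Ahmad₁.
*Ahmad₁* c-commands it within that domain and carries the same index.
The pronoun is locally bound → Principle B violation.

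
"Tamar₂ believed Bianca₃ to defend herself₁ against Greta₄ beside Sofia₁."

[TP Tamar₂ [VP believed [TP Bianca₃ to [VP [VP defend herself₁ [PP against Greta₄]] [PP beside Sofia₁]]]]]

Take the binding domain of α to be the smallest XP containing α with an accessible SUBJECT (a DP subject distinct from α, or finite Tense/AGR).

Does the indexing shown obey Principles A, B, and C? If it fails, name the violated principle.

The two coindexed NPs are *Sofia₁* and *herself₁*.
*herself₁* is an anaphor. Principle A requires it to be bound within its binding domain — the embedded TP, whose subject is Bianca₃.
Within that domain it is c-commanded by *Bianca₃*, which does not share its index.
*Sofia₁* does not c-command the anaphor at all.
The anaphor is unbound in its domain → Principle A violation.

Principle A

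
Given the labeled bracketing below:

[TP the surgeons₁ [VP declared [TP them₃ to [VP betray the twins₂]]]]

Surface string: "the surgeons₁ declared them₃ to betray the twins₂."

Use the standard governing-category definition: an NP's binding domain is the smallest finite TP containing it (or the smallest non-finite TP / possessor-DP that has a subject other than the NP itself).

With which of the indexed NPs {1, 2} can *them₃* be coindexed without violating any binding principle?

none

*them* is a pronoun, so Principle B applies: it must be free in its binding domain.
Binding domain of *them₃*: the matrix TP, whose subject is the surgeons₁.
*the surgeons₁* c-commands the pronoun within its binding domain → coindexation would violate Principle B.
*the twins₂*: the pronoun c-commands this R-expression → coindexation would violate Principle C on *the twins₂*.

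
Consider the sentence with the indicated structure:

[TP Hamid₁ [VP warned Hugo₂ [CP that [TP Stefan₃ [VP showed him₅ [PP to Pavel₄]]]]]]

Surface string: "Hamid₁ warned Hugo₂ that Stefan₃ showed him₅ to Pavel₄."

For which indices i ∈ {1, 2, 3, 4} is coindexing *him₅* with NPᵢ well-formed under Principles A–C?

*him* is a pronoun, so Principle B applies: it must be free in its binding domain.
Binding domain of *him₅*: the embedded TP, whose subject is Stefan₃.
*Hamid₁* c-commands the pronoun but from outside its binding domain, and is not c-commanded by it → coindexation permitted.
*Hugo₂* c-commands the pronoun but from outside its binding domain, and is not c-commanded by it → coindexation permitted.
*Stefan₃* c-commands the pronoun within its binding domain → coindexation would violate Principle B.
*Pavel₄*: the pronoun c-commands this R-expression → coindexation would violate Principle C on *Pavel₄*.

{1, 2}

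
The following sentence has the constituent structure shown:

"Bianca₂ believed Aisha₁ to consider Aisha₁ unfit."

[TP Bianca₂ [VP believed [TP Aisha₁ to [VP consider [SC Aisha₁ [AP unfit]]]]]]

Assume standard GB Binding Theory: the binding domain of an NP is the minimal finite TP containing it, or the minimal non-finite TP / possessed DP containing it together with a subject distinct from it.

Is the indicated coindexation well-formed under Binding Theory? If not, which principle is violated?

Principle C

The two coindexed NPs are *Aisha₁* (the higher occurrence) and *Aisha₁* (the lower occurrence).
*Aisha₁* (the lower occurrence) is an R-expression. Principle C requires it to be free everywhere.
*Aisha₁* (the higher occurrence) c-commands it and carries the same index.
The R-expression is bound → Principle C violation.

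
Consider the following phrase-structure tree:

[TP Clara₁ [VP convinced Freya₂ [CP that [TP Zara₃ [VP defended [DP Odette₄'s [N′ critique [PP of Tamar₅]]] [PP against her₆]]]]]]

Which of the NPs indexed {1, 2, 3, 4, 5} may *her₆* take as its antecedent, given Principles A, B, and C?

*her* is a pronoun, so Principle B applies: it must be free in its binding domain.
Binding domain of *her₆*: the embedded TP, whose subject is Zara₃.
*Clara₁* c-commands the pronoun but from outside its binding domain, and is not c-commanded by it → coindexation permitted.
*Freya₂* c-commands the pronoun but from outside its binding domain, and is not c-commanded by it → coindexation permitted.
*Zara₃* c-commands the pronoun within its binding domain → coindexation would violate Principle B.
*Odette₄* and the pronoun do not c-command one another → neither Principle B nor Principle C is at stake; coindexation permitted.
*Tamar₅* and the pronoun do not c-command one another → neither Principle B nor Principle C is at stake; coindexation permitted.

{1, 2, 4, 5}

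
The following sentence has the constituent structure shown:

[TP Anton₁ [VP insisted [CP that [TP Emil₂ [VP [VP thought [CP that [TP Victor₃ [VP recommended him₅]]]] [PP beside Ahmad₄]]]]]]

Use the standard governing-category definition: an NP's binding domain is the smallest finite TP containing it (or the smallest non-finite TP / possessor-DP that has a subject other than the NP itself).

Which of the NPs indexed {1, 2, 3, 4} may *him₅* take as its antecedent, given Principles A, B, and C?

*him* is a pronoun, so Principle B applies: it must be free in its binding domain.
Binding domain of *him₅*: the embedded TP, whose subject is Victor₃.
*Anton₁* c-commands the pronoun but from outside its binding domain, and is not c-commanded by it → coindexation permitted.
*Emil₂* c-commands the pronoun but from outside its binding domain, and is not c-commanded by it → coindexation permitted.
*Victor₃* c-commands the pronoun within its binding domain → coindexation would violate Principle B.
*Ahmad₄* and the pronoun do not c-command one another → neither Principle B nor Principle C is at stake; coindexation permitted.

{1, 2, 4}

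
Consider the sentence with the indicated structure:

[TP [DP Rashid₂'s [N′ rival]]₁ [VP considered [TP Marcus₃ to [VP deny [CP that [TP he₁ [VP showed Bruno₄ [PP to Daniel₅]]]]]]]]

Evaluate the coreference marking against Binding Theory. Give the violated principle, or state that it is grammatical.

grammatical

The two coindexed NPs are *[Rashid₂'s rival]₁* and *he₁*.
*he₁* is a pronoun; nothing c-commands it within its binding domain (the embedded TP.), so Principle B holds trivially.
*[Rashid₂'s rival]₁* is an R-expression; *he₁* does not c-command it, and no other NP shares its index, so Principle C is satisfied.
All principles are respected.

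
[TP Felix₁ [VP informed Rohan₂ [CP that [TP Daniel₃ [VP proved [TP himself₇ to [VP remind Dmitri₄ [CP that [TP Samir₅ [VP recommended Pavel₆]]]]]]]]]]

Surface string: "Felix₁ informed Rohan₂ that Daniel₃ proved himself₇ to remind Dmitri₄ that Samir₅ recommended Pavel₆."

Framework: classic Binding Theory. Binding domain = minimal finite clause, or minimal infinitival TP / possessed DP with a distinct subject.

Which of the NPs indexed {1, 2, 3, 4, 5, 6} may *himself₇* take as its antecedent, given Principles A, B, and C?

{3}

*himself* is an anaphor, so Principle A applies: it must be bound in its binding domain.
Binding domain of *himself₇*: the embedded TP, whose subject is Daniel₃.
*Felix₁* c-commands the anaphor but is outside its binding domain → cannot satisfy Principle A.
*Rohan₂* c-commands the anaphor but is outside its binding domain → cannot satisfy Principle A.
*Daniel₃* c-commands the anaphor within its binding domain → licit binder.
*Dmitri₄* does not c-command the anaphor → cannot bind it.
*Samir₅* does not c-command the anaphor → cannot bind it.
*Pavel₆* does not c-command the anaphor → cannot bind it.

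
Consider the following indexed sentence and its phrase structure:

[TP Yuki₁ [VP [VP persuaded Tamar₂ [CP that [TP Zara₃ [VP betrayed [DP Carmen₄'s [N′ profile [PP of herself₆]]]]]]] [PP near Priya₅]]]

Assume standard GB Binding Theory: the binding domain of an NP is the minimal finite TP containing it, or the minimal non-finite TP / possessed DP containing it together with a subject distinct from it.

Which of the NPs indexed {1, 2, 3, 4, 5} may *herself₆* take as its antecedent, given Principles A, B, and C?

{4}

*herself* is an anaphor, so Principle A applies: it must be bound in its binding domain.
Binding domain of *herself₆*: the possessed DP, whose subject is Carmen₄.
*Yuki₁* c-commands the anaphor but is outside its binding domain → cannot satisfy Principle A.
*Tamar₂* c-commands the anaphor but is outside its binding domain → cannot satisfy Principle A.
*Zara₃* c-commands the anaphor but is outside its binding domain → cannot satisfy Principle A.
*Carmen₄* c-commands the anaphor within its binding domain → licit binder.
*Priya₅* does not c-command the anaphor → cannot bind it.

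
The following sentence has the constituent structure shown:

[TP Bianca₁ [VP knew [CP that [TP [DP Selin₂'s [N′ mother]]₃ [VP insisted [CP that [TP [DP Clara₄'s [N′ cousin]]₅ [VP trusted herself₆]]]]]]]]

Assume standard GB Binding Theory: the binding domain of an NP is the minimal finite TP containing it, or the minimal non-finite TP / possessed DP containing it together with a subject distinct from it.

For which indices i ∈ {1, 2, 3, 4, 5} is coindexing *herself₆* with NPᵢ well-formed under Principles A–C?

*herself* is an anaphor, so Principle A applies: it must be bound in its binding domain.
Binding domain of *herself₆*: the embedded TP, whose subject is [Clara₄'s cousin]₅.
*Bianca₁* c-commands the anaphor but is outside its binding domain → cannot satisfy Principle A.
*Selin₂* does not c-command the anaphor → cannot bind it.
*[Selin₂'s mother]₃* c-commands the anaphor but is outside its binding domain → cannot satisfy Principle A.
*Clara₄* does not c-command the anaphor → cannot bind it.
*[Clara₄'s cousin]₅* c-commands the anaphor within its binding domain → licit binder.

{5}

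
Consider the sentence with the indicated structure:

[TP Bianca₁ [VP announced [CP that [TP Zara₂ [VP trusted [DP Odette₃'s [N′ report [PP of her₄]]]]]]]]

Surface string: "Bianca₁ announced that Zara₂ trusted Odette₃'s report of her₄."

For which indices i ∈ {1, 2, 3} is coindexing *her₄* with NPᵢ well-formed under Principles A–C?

{1, 2}

*her* is a pronoun, so Principle B applies: it must be free in its binding domain.
Binding domain of *her₄*: the possessed DP, whose subject is Odette₃.
*Bianca₁* c-commands the pronoun but from outside its binding domain, and is not c-commanded by it → coindexation permitted.
*Zara₂* c-commands the pronoun but from outside its binding domain, and is not c-commanded by it → coindexation permitted.
*Odette₃* c-commands the pronoun within its binding domain → coindexation would violate Principle B.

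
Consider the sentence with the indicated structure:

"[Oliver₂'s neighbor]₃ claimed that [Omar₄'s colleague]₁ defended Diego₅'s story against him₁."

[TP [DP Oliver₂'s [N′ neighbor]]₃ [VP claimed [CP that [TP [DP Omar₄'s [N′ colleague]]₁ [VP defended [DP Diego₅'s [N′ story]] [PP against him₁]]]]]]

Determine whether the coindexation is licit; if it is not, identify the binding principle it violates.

The two coindexed NPs are *[Omar₄'s colleague]₁* and *him₁*.
*him₁* is a pronoun. Its binding domain is the embedded TP, whose subject is [Omar₄'s colleague]₁.
*[Omar₄'s colleague]₁* c-commands it within that domain and carries the same index.
The pronoun is locally bound → Principle B violation.

Principle B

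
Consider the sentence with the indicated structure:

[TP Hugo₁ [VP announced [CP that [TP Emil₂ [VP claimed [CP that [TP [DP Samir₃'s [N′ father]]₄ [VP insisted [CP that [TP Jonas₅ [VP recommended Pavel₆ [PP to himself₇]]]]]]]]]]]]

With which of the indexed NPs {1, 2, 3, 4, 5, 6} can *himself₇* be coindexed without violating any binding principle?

{5, 6}

*himself* is an anaphor, so Principle A applies: it must be bound in its binding domain.
Binding domain of *himself₇*: the embedded TP, whose subject is Jonas₅.
*Hugo₁* c-commands the anaphor but is outside its binding domain → cannot satisfy Principle A.
*Emil₂* c-commands the anaphor but is outside its binding domain → cannot satisfy Principle A.
*Samir₃* does not c-command the anaphor → cannot bind it.
*[Samir₃'s father]₄* c-commands the anaphor but is outside its binding domain → cannot satisfy Principle A.
*Jonas₅* c-commands the anaphor within its binding domain → licit binder.
*Pavel₆* c-commands the anaphor within its binding domain → licit binder.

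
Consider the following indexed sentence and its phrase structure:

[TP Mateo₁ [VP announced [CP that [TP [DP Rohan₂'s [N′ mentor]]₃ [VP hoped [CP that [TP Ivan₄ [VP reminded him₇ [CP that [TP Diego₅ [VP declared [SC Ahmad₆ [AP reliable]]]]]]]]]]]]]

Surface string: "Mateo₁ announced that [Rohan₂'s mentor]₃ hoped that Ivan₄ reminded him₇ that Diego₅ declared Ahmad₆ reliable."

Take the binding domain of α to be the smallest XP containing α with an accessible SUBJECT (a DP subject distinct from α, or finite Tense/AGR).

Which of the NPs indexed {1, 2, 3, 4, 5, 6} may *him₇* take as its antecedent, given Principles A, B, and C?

*him* is a pronoun, so Principle B applies: it must be free in its binding domain.
Binding domain of *him₇*: the embedded TP, whose subject is Ivan₄.
*Mateo₁* c-commands the pronoun but from outside its binding domain, and is not c-commanded by it → coindexation permitted.
*Rohan₂* and the pronoun do not c-command one another → neither Principle B nor Principle C is at stake; coindexation permitted.
*[Rohan₂'s mentor]₃* c-commands the pronoun but from outside its binding domain, and is not c-commanded by it → coindexation permitted.
*Ivan₄* c-commands the pronoun within its binding domain → coindexation would violate Principle B.
*Diego₅*: the pronoun c-commands this R-expression → coindexation would violate Principle C on *Diego₅*.
*Ahmad₆*: the pronoun c-commands this R-expression → coindexation would violate Principle C on *Ahmad₆*.

{1, 2, 3}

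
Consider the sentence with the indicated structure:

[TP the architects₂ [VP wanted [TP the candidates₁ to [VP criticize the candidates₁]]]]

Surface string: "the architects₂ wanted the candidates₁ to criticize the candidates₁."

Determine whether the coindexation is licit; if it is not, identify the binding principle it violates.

The two coindexed NPs are *the candidates₁* (the lower occurrence) and *the candidates₁* (the higher occurrence).
*the candidates₁* (the lower occurrence) is an R-expression. Principle C requires it to be free everywhere.
*the candidates₁* (the higher occurrence) c-commands it and carries the same index.
The R-expression is bound → Principle C violation.

Principle C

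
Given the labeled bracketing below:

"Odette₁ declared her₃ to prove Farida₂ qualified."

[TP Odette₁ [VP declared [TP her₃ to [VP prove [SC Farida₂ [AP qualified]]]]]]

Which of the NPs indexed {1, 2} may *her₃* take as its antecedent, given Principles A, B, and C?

none

*her* is a pronoun, so Principle B applies: it must be free in its binding domain.
Binding domain of *her₃*: the matrix TP, whose subject is Odette₁.
*Odette₁* c-commands the pronoun within its binding domain → coindexation would violate Principle B.
*Farida₂*: the pronoun c-commands this R-expression → coindexation would violate Principle C on *Farida₂*.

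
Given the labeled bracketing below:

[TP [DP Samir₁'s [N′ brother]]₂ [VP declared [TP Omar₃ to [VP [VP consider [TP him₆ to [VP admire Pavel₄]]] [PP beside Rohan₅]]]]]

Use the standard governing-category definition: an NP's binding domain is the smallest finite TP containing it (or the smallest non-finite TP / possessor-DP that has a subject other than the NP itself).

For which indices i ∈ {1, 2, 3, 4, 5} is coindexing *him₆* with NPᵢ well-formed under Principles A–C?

*him* is a pronoun, so Principle B applies: it must be free in its binding domain.
Binding domain of *him₆*: the embedded TP, whose subject is Omar₃.
*Samir₁* and the pronoun do not c-command one another → neither Principle B nor Principle C is at stake; coindexation permitted.
*[Samir₁'s brother]₂* c-commands the pronoun but from outside its binding domain, and is not c-commanded by it → coindexation permitted.
*Omar₃* c-commands the pronoun within its binding domain → coindexation would violate Principle B.
*Pavel₄*: the pronoun c-commands this R-expression → coindexation would violate Principle C on *Pavel₄*.
*Rohan₅* and the pronoun do not c-command one another → neither Principle B nor Principle C is at stake; coindexation permitted.

{1, 2, 5}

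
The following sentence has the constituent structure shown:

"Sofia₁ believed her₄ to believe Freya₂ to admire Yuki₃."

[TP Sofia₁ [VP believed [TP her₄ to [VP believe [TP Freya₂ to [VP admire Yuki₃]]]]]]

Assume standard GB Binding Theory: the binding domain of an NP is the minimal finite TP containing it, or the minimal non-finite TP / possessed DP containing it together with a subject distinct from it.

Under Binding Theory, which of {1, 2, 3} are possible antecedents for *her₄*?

*her* is a pronoun, so Principle B applies: it must be free in its binding domain.
Binding domain of *her₄*: the matrix TP, whose subject is Sofia₁.
*Sofia₁* c-commands the pronoun within its binding domain → coindexation would violate Principle B.
*Freya₂*: the pronoun c-commands this R-expression → coindexation would violate Principle C on *Freya₂*.
*Yuki₃*: the pronoun c-commands this R-expression → coindexation would violate Principle C on *Yuki₃*.

none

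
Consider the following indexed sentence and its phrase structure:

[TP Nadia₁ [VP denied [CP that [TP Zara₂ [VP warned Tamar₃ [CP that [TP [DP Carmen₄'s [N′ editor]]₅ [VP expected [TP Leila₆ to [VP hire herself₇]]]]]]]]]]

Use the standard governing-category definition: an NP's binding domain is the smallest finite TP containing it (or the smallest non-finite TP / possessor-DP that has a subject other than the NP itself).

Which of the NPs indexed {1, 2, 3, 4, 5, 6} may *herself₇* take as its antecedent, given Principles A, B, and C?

*herself* is an anaphor, so Principle A applies: it must be bound in its binding domain.
Binding domain of *herself₇*: the embedded TP, whose subject is Leila₆.
*Nadia₁* c-commands the anaphor but is outside its binding domain → cannot satisfy Principle A.
*Zara₂* c-commands the anaphor but is outside its binding domain → cannot satisfy Principle A.
*Tamar₃* c-commands the anaphor but is outside its binding domain → cannot satisfy Principle A.
*Carmen₄* does not c-command the anaphor → cannot bind it.
*[Carmen₄'s editor]₅* c-commands the anaphor but is outside its binding domain → cannot satisfy Principle A.
*Leila₆* c-commands the anaphor within its binding domain → licit binder.

{6}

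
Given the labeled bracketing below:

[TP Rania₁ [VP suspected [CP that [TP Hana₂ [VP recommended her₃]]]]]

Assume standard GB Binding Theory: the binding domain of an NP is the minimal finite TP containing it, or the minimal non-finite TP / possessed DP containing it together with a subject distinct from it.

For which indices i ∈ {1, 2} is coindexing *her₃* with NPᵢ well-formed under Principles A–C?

*her* is a pronoun, so Principle B applies: it must be free in its binding domain.
Binding domain of *her₃*: the embedded TP, whose subject is Hana₂.
*Rania₁* c-commands the pronoun but from outside its binding domain, and is not c-commanded by it → coindexation permitted.
*Hana₂* c-commands the pronoun within its binding domain → coindexation would violate Principle B.

{1}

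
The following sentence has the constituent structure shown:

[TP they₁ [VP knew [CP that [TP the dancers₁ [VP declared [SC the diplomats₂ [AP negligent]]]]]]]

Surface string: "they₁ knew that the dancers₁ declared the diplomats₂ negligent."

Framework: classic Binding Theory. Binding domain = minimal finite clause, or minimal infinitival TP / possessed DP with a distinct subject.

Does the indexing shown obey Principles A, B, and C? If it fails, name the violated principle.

Principle C

The two coindexed NPs are *they₁* and *the dancers₁*.
*the dancers₁* is an R-expression. Principle C requires it to be free everywhere.
*they₁* c-commands it and carries the same index.
The R-expression is bound → Principle C violation.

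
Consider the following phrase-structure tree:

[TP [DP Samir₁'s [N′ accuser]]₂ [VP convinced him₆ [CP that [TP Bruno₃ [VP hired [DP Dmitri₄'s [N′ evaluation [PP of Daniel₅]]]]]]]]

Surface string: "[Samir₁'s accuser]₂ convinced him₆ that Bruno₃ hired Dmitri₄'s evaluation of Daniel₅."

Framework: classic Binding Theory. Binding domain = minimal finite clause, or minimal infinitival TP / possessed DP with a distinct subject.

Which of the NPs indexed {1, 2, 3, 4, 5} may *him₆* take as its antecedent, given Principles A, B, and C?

*him* is a pronoun, so Principle B applies: it must be free in its binding domain.
Binding domain of *him₆*: the matrix TP, whose subject is [Samir₁'s accuser]₂.
*Samir₁* and the pronoun do not c-command one another → neither Principle B nor Principle C is at stake; coindexation permitted.
*[Samir₁'s accuser]₂* c-commands the pronoun within its binding domain → coindexation would violate Principle B.
*Bruno₃*: the pronoun c-commands this R-expression → coindexation would violate Principle C on *Bruno₃*.
*Dmitri₄*: the pronoun c-commands this R-expression → coindexation would violate Principle C on *Dmitri₄*.
*Daniel₅*: the pronoun c-commands this R-expression → coindexation would violate Principle C on *Daniel₅*.

{1}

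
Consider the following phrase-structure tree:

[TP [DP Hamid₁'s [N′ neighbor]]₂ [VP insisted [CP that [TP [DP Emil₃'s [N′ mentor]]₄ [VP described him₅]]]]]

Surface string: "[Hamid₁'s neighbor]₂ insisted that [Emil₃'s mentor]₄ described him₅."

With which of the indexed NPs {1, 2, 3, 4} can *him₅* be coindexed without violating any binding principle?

*him* is a pronoun, so Principle B applies: it must be free in its binding domain.
Binding domain of *him₅*: the embedded TP, whose subject is [Emil₃'s mentor]₄.
*Hamid₁* and the pronoun do not c-command one another → neither Principle B nor Principle C is at stake; coindexation permitted.
*[Hamid₁'s neighbor]₂* c-commands the pronoun but from outside its binding domain, and is not c-commanded by it → coindexation permitted.
*Emil₃* and the pronoun do not c-command one another → neither Principle B nor Principle C is at stake; coindexation permitted.
*[Emil₃'s mentor]₄* c-commands the pronoun within its binding domain → coindexation would violate Principle B.

{1, 2, 3}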